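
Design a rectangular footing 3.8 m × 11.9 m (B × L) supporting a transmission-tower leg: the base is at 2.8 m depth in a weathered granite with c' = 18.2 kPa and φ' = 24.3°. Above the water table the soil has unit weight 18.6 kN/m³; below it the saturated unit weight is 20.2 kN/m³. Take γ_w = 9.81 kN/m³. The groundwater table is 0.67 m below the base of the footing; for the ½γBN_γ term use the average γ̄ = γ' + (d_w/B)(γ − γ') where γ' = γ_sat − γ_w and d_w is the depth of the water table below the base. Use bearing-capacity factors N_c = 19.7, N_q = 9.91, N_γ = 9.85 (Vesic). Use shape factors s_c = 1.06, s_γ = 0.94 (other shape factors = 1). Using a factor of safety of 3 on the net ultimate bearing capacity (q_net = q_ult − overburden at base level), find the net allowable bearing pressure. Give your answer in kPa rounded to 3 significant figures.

q_all(net) ≈ 351 kPa

Effective surcharge at the founding depth q = γ·D_f = 18.6 × 2.8 = 52.08 kPa.
With d_w = 0.67 m < B, γ̄ = 10.39 + (0.67/3.8) × (18.6 − 10.39) = 11.838 kN/m³.
q_ult = c·N_c·s_c + q·N_q + 0.5·γ·B·N_γ·s_γ
     = 18.2 × 19.7 × 1.06 + 52.08 × 9.91 + 0.5 × 11.838 × 3.8 × 9.85 × 0.94
     = 380.05 + 516.11 + 208.25 = 1104.4 kPa.
q_net = 1104.4 − 52.08 = 1052.3 kPa.
q_all(net) = 1052.3 / 3 = 350.78 kPa.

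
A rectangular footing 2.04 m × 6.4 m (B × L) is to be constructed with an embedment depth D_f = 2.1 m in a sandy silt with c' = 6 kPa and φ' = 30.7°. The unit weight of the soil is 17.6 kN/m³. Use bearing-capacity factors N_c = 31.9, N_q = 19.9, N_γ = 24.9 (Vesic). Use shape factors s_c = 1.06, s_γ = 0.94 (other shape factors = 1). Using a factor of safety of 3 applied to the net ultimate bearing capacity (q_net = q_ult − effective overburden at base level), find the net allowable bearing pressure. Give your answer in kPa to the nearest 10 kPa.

Effective surcharge at the founding depth q = γ·D_f = 17.6 × 2.1 = 36.96 kPa.
q_ult = c·N_c·s_c + q·N_q + 0.5·γ·B·N_γ·s_γ
     = 6 × 31.9 × 1.06 + 36.96 × 19.9 + 0.5 × 17.6 × 2.04 × 24.9 × 0.94
     = 202.88 + 735.5 + 420.18 = 1358.6 kPa.
Net ultimate: q_net = 1358.6 − 36.96 = 1321.6 kPa.
q_all(net) = 1321.6 / 3 = 440.54 kPa.

q_all(net) ≈ 440 kPa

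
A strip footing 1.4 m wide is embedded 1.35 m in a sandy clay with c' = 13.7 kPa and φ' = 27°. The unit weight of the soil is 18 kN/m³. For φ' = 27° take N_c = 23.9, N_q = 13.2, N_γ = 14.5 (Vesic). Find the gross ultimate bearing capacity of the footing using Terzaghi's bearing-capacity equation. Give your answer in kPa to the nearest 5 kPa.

q_ult ≈ 830 kPa

Effective surcharge at the founding depth q = γ·D_f = 18 × 1.35 = 24.3 kPa.
q_ult = c·N_c + q·N_q + 0.5·γ·B·N_γ
     = 13.7 × 23.9 + 24.3 × 13.2 + 0.5 × 18 × 1.4 × 14.5
     = 327.43 + 320.76 + 182.7 = 830.89 kPa.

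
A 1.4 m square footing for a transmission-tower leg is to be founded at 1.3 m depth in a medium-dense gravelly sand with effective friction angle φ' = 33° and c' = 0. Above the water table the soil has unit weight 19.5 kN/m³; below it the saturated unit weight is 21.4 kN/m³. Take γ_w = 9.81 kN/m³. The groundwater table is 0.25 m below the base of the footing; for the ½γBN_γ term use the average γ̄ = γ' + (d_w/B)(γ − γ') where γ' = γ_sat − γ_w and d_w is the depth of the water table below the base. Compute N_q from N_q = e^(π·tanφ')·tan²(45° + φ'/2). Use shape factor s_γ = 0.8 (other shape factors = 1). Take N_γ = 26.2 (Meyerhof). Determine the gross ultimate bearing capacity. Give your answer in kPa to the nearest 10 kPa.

tan33° = 0.6494, so N_q = e^(π×0.6494)·tan²(61.5°) = 7.692 × 3.392 = 26.09.
Effective surcharge at the founding depth q = γ·D_f = 19.5 × 1.3 = 25.35 kPa.
With d_w = 0.25 m < B, γ̄ = 11.59 + (0.25/1.4) × (19.5 − 11.59) = 13.002 kN/m³.
q_ult = q·N_q + 0.5·γ·B·N_γ·s_γ
     = 25.35 × 26.092 + 0.5 × 13.002 × 1.4 × 26.2 × 0.8
     = 661.43 + 190.77 = 852.21 kPa.

q_ult ≈ 850 kPa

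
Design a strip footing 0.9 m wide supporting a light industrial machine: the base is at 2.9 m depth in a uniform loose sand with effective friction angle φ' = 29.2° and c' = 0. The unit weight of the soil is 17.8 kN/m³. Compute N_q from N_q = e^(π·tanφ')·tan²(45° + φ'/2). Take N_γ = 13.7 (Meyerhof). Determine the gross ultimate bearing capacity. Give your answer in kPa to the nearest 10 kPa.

q_ult ≈ 980 kPa

tan29.2° = 0.5589, so N_q = e^(π×0.5589)·tan²(59.6°) = 5.788 × 2.905 = 16.82.
Effective surcharge at the founding depth q = γ·D_f = 17.8 × 2.9 = 51.62 kPa.
q_ult = q·N_q + 0.5·γ·B·N_γ
     = 51.62 × 16.815 + 0.5 × 17.8 × 0.9 × 13.7
     = 867.99 + 109.74 = 977.73 kPa.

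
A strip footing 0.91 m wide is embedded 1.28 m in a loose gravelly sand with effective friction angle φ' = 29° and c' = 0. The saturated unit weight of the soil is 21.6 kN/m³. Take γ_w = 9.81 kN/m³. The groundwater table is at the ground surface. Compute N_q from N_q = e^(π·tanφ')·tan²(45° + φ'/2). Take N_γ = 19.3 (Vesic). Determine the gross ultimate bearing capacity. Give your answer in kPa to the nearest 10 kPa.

tan29° = 0.5543, so N_q = e^(π×0.5543)·tan²(59.5°) = 5.705 × 2.882 = 16.44.
With the water table at the surface the whole profile is submerged: γ' = 21.6 − 9.81 = 11.79 kN/m³, so q = γ'·D_f = 15.091 kPa; the same γ' applies in the ½γBN_γ term.
q_ult = q·N_q + 0.5·γ·B·N_γ
     = 15.091 × 16.443 + 0.5 × 11.79 × 0.91 × 19.3
     = 248.15 + 103.53 = 351.68 kPa.

q_ult ≈ 350 kPa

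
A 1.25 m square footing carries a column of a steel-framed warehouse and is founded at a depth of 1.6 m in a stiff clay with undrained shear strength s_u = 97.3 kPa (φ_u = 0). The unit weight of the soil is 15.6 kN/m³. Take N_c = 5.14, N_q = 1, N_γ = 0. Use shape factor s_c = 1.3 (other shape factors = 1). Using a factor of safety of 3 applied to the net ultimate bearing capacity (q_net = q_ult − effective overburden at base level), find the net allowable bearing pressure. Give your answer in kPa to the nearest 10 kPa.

q_all(net) ≈ 220 kPa

q = γ·D_f = 15.6 × 1.6 = 24.96 kPa.
c·N_c·s_c = 97.3 × 5.14 × 1.3 = 650.16 kPa
q·N_q = 24.96 × 1 = 24.96 kPa
q_ult = 650.16 + 24.96 = 675.12 kPa.
Net ultimate: q_net = 675.12 − 24.96 = 650.16 kPa.
q_all(net) = 650.16 / 3 = 216.72 kPa.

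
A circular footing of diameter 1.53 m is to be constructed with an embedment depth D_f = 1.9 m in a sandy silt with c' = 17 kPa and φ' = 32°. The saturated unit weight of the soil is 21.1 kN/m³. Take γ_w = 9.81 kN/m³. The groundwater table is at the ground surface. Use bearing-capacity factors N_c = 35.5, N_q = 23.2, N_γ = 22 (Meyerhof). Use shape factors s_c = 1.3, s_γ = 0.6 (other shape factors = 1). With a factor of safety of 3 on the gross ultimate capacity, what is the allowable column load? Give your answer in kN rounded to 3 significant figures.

P_all ≈ 856 kN

With the water table at the surface the whole profile is submerged: γ' = 21.1 − 9.81 = 11.29 kN/m³, so q = γ'·D_f = 21.451 kPa; the same γ' applies in the ½γBN_γ term.
q_ult = c·N_c·s_c + q·N_q + 0.5·γ·B·N_γ·s_γ
     = 17 × 35.5 × 1.3 + 21.451 × 23.2 + 0.5 × 11.29 × 1.53 × 22 × 0.6
     = 784.55 + 497.66 + 114.01 = 1396.2 kPa.
Gross allowable pressure q_all = 1396.2 / 3 = 465.41 kPa.
Footing area = 1.8385 m², so allowable column load = 465.41 × 1.8385 = 855.65 kN.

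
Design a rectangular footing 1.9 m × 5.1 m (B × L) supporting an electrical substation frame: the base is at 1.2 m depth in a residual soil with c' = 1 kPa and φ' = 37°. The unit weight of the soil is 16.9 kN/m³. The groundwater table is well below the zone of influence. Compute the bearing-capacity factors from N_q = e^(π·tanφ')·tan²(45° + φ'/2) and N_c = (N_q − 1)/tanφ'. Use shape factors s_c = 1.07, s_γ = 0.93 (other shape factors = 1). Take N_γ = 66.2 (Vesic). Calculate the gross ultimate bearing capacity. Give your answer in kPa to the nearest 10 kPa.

tan37° = 0.7536, so N_q = e^(π×0.7536)·tan²(63.5°) = 10.669 × 4.023 = 42.92.
N_c = (42.92 − 1)/tan37° = 55.63.
Effective surcharge at the founding depth q = γ·D_f = 16.9 × 1.2 = 20.28 kPa.
q_ult = c·N_c·s_c + q·N_q + 0.5·γ·B·N_γ·s_γ
     = 1 × 55.63 × 1.07 + 20.28 × 42.92 + 0.5 × 16.9 × 1.9 × 66.2 × 0.93
     = 59.524 + 870.42 + 988.44 = 1918.4 kPa.

q_ult ≈ 1920 kPa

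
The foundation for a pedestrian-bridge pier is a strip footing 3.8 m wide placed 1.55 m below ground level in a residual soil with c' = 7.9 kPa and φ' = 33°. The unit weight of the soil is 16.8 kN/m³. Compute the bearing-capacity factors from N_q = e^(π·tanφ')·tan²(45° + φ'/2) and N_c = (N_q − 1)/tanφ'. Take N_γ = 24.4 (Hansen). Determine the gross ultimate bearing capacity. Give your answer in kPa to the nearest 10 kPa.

tan33° = 0.6494, so N_q = e^(π×0.6494)·tan²(61.5°) = 7.692 × 3.392 = 26.09.
N_c = (26.09 − 1)/tan33° = 38.64.
q = γ·D_f = 16.8 × 1.55 = 26.04 kPa.
c·N_c = 7.9 × 38.638 = 305.24 kPa
q·N_q = 26.04 × 26.092 = 679.44 kPa
0.5·γ·B·N_γ = 0.5 × 16.8 × 3.8 × 24.4 = 778.85 kPa
q_ult = 305.24 + 679.44 + 778.85 = 1763.5 kPa.

q_ult ≈ 1760 kPa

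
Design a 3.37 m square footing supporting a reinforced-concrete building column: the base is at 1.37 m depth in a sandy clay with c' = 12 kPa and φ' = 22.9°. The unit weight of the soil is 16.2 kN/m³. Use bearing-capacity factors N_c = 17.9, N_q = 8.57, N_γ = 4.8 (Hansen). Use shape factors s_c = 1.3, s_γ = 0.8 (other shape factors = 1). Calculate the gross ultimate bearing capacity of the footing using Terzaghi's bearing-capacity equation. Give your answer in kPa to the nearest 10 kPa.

Effective surcharge at the founding depth q = γ·D_f = 16.2 × 1.37 = 22.194 kPa.
q_ult = c·N_c·s_c + q·N_q + 0.5·γ·B·N_γ·s_γ
     = 12 × 17.9 × 1.3 + 22.194 × 8.57 + 0.5 × 16.2 × 3.37 × 4.8 × 0.8
     = 279.24 + 190.2 + 104.82 = 574.26 kPa.

q_ult ≈ 570 kPa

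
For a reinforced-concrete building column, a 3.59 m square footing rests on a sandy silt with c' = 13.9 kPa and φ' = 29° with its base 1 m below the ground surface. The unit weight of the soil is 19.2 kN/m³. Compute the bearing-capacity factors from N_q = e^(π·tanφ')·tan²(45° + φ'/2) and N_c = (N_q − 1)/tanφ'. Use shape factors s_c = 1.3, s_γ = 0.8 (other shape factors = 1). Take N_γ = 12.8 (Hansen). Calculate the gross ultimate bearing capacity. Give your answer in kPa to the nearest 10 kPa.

q_ult ≈ 1170 kPa

tan29° = 0.5543, so N_q = e^(π×0.5543)·tan²(59.5°) = 5.705 × 2.882 = 16.44.
N_c = (16.44 − 1)/tan29° = 27.86.
Effective surcharge at the founding depth q = γ·D_f = 19.2 × 1 = 19.2 kPa.
q_ult = c·N_c·s_c + q·N_q + 0.5·γ·B·N_γ·s_γ
     = 13.9 × 27.86 × 1.3 + 19.2 × 16.443 + 0.5 × 19.2 × 3.59 × 12.8 × 0.8
     = 503.44 + 315.71 + 352.91 = 1172.1 kPa.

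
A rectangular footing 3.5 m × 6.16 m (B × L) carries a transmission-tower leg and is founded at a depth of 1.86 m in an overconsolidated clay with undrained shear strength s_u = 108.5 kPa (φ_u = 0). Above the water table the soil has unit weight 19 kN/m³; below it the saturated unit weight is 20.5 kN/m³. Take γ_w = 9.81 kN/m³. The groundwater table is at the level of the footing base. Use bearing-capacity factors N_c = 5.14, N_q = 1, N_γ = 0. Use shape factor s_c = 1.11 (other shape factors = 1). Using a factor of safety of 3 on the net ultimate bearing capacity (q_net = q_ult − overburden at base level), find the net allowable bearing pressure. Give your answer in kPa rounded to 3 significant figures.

q_all(net) ≈ 206 kPa

Effective surcharge at the founding depth q = γ·D_f = 19 × 1.86 = 35.34 kPa.
q_ult = c·N_c·s_c + q·N_q
     = 108.5 × 5.14 × 1.11 + 35.34 × 1
     = 619.04 + 35.34 = 654.38 kPa.
q_net = 654.38 − 35.34 = 619.04 kPa.
q_all(net) = 619.04 / 3 = 206.35 kPa.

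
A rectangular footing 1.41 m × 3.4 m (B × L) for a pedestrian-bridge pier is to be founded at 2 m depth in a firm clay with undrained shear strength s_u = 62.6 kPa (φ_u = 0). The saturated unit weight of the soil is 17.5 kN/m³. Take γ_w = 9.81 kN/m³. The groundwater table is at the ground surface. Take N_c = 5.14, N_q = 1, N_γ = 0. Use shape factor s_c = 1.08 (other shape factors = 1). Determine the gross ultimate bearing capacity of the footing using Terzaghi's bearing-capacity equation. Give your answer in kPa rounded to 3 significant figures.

Water table at ground surface, so effective unit weight γ' = 17.5 − 9.81 = 7.69 kN/m³ is used throughout; overburden q = 7.69 × 2 = 15.38 kPa.
Cohesion term c·N_c·s_c = 62.6 × 5.14 × 1.08 = 347.51 kPa; surcharge term q·N_q = 15.38 × 1 = 15.38 kPa.
q_ult = 347.51 + 15.38 = 362.89 kPa.

q_ult ≈ 363 kPa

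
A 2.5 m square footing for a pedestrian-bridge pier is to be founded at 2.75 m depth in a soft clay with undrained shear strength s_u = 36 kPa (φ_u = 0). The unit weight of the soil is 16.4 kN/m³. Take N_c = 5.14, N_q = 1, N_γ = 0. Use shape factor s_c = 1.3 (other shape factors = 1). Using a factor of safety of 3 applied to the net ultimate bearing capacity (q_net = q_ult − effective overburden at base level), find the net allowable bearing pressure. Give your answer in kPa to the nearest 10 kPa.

Overburden at base level: q = 16.4 × 2.75 = 45.1 kPa.
Cohesion term c·N_c·s_c = 36 × 5.14 × 1.3 = 240.55 kPa; surcharge term q·N_q = 45.1 × 1 = 45.1 kPa.
q_ult = 240.55 + 45.1 = 285.65 kPa.
Net ultimate: q_net = 285.65 − 45.1 = 240.55 kPa.
q_all(net) = 240.55 / 3 = 80.184 kPa.

q_all(net) ≈ 80 kPa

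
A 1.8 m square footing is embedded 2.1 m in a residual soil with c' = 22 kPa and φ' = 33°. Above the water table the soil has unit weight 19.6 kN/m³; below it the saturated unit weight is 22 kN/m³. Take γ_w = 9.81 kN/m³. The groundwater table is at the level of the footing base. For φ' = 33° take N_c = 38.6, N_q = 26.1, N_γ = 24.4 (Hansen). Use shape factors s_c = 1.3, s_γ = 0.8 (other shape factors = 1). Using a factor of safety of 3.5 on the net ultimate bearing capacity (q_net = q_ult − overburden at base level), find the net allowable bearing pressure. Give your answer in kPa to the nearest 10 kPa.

q_all(net) ≈ 670 kPa

q = γ·D_f = 19.6 × 2.1 = 41.16 kPa.
For the ½γBN_γ term take γ' = 22 − 9.81 = 12.19 kN/m³ (soil below base is submerged).
c·N_c·s_c = 22 × 38.6 × 1.3 = 1104 kPa
q·N_q = 41.16 × 26.1 = 1074.3 kPa
0.5·γ·B·N_γ·s_γ = 0.5 × 12.19 × 1.8 × 24.4 × 0.8 = 214.15 kPa
q_ult = 1104 + 1074.3 + 214.15 = 2392.4 kPa.
q_net = 2392.4 − 41.16 = 2351.2 kPa.
q_all(net) = 2351.2 / 3.5 = 671.78 kPa.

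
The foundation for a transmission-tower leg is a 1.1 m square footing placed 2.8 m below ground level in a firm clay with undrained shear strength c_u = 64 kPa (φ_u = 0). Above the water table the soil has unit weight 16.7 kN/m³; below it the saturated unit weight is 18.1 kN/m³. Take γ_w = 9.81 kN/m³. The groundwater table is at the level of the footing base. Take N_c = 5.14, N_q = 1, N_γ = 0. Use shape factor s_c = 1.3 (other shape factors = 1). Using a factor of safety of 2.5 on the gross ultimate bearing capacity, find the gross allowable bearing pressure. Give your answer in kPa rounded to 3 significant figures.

q_all ≈ 190 kPa

q = γ·D_f = 16.7 × 2.8 = 46.76 kPa.
c·N_c·s_c = 64 × 5.14 × 1.3 = 427.65 kPa
q·N_q = 46.76 × 1 = 46.76 kPa
q_ult = 427.65 + 46.76 = 474.41 kPa.
q_all = 474.41 / 2.5 = 189.76 kPa.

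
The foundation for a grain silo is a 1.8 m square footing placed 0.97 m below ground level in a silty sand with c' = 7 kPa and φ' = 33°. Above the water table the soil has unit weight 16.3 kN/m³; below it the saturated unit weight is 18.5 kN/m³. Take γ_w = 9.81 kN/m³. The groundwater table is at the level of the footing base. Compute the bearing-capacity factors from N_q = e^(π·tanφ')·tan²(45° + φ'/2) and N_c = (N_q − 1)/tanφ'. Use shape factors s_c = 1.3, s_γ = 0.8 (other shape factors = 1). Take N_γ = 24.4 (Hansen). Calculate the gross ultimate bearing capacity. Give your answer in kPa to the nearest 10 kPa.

tan33° = 0.6494, so N_q = e^(π×0.6494)·tan²(61.5°) = 7.692 × 3.392 = 26.09.
N_c = (26.09 − 1)/tan33° = 38.64.
q = γ·D_f = 16.3 × 0.97 = 15.811 kPa.
For the ½γBN_γ term take γ' = 18.5 − 9.81 = 8.69 kN/m³ (soil below base is submerged).
c·N_c·s_c = 7 × 38.638 × 1.3 = 351.61 kPa
q·N_q = 15.811 × 26.092 = 412.54 kPa
0.5·γ·B·N_γ·s_γ = 0.5 × 8.69 × 1.8 × 24.4 × 0.8 = 152.67 kPa
q_ult = 351.61 + 412.54 + 152.67 = 916.82 kPa.

q_ult ≈ 920 kPa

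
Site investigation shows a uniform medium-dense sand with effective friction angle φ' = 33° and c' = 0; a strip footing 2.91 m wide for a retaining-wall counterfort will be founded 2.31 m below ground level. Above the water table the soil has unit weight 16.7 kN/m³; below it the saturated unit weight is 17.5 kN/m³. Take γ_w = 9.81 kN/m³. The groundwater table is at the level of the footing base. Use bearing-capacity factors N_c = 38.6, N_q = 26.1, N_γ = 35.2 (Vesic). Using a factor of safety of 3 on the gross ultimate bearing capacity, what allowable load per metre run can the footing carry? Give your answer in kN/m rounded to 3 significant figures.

q = γ·D_f = 16.7 × 2.31 = 38.577 kPa.
For the ½γBN_γ term take γ' = 17.5 − 9.81 = 7.69 kN/m³ (soil below base is submerged).
q·N_q = 38.577 × 26.1 = 1006.9 kPa
0.5·γ·B·N_γ = 0.5 × 7.69 × 2.91 × 35.2 = 393.85 kPa
q_ult = 1006.9 + 393.85 = 1400.7 kPa.
Gross allowable pressure q_all = 1400.7 / 3 = 466.9 kPa.
Allowable wall load = q_all × B = 466.9 × 2.91 = 1358.7 kN per metre run.

≈ 1360 kN/m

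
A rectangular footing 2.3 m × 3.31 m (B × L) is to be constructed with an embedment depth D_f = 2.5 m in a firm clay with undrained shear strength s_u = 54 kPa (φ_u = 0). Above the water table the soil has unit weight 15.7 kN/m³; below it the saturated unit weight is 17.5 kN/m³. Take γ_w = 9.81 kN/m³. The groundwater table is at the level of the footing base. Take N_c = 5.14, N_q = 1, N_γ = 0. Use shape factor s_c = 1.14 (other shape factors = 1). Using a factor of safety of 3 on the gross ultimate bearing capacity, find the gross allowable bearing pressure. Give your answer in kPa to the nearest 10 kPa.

q_all ≈ 120 kPa

Overburden at base level: q = 15.7 × 2.5 = 39.25 kPa.
Cohesion term c·N_c·s_c = 54 × 5.14 × 1.14 = 316.42 kPa; surcharge term q·N_q = 39.25 × 1 = 39.25 kPa.
q_ult = 316.42 + 39.25 = 355.67 kPa.
q_all = 355.67 / 3 = 118.56 kPa.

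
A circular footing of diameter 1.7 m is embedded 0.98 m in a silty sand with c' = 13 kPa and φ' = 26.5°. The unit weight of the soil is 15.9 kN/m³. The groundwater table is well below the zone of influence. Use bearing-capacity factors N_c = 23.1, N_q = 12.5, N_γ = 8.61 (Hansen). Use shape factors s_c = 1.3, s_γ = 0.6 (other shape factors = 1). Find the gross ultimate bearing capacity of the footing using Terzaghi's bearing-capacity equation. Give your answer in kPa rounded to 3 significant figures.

q_ult ≈ 655 kPa

Effective surcharge at the founding depth q = γ·D_f = 15.9 × 0.98 = 15.582 kPa.
q_ult = c·N_c·s_c + q·N_q + 0.5·γ·B·N_γ·s_γ
     = 13 × 23.1 × 1.3 + 15.582 × 12.5 + 0.5 × 15.9 × 1.7 × 8.61 × 0.6
     = 390.39 + 194.78 + 69.818 = 654.98 kPa.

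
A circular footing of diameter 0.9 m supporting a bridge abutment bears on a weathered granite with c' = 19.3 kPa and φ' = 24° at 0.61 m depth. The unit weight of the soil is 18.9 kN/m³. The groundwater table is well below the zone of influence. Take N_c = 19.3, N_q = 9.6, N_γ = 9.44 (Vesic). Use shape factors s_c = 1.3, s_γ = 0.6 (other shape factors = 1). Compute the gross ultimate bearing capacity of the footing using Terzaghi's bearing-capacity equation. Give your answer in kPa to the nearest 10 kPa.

Overburden at base level: q = 18.9 × 0.61 = 11.529 kPa.
Cohesion term c·N_c·s_c = 19.3 × 19.3 × 1.3 = 484.24 kPa; surcharge term q·N_q = 11.529 × 9.6 = 110.68 kPa; self-weight term 0.5·γ·B·N_γ·s_γ = 0.5 × 18.9 × 0.9 × 9.44 × 0.6 = 48.172 kPa.
q_ult = 484.24 + 110.68 + 48.172 = 643.09 kPa.

q_ult ≈ 640 kPa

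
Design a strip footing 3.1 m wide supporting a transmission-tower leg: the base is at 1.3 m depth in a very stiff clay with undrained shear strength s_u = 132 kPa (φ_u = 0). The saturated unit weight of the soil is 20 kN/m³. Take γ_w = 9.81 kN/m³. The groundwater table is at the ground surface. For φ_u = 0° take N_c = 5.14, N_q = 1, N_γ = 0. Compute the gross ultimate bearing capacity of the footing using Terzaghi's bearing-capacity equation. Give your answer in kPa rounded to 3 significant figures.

Water table at ground surface, so effective unit weight γ' = 20 − 9.81 = 10.19 kN/m³ is used throughout; overburden q = 10.19 × 1.3 = 13.247 kPa.
Cohesion term c·N_c = 132 × 5.14 = 678.48 kPa; surcharge term q·N_q = 13.247 × 1 = 13.247 kPa.
q_ult = 678.48 + 13.247 = 691.73 kPa.

q_ult ≈ 692 kPa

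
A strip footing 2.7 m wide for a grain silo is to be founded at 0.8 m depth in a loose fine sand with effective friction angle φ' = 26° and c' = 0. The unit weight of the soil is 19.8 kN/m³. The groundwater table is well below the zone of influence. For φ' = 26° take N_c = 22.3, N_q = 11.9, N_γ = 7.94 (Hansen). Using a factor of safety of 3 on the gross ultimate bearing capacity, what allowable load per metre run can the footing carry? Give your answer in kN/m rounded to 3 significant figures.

Overburden at base level: q = 19.8 × 0.8 = 15.84 kPa.
Surcharge term q·N_q = 15.84 × 11.9 = 188.5 kPa; self-weight term 0.5·γ·B·N_γ = 0.5 × 19.8 × 2.7 × 7.94 = 212.24 kPa.
q_ult = 188.5 + 212.24 = 400.73 kPa.
Gross allowable pressure q_all = 400.73 / 3 = 133.58 kPa.
Allowable wall load = q_all × B = 133.58 × 2.7 = 360.66 kN per metre run.

≈ 361 kN/m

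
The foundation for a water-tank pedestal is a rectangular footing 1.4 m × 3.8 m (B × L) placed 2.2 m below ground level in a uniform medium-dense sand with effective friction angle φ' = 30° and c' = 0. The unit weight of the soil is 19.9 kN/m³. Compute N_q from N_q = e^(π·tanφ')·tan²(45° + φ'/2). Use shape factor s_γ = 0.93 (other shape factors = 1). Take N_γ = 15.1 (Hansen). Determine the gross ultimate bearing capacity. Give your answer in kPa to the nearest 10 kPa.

q_ult ≈ 1000 kPa

tan30° = 0.5774, so N_q = e^(π×0.5774)·tan²(60°) = 6.134 × 3.0 = 18.4.
Overburden at base level: q = 19.9 × 2.2 = 43.78 kPa.
Surcharge term q·N_q = 43.78 × 18.401 = 805.6 kPa; self-weight term 0.5·γ·B·N_γ·s_γ = 0.5 × 19.9 × 1.4 × 15.1 × 0.93 = 195.62 kPa.
q_ult = 805.6 + 195.62 = 1001.2 kPa.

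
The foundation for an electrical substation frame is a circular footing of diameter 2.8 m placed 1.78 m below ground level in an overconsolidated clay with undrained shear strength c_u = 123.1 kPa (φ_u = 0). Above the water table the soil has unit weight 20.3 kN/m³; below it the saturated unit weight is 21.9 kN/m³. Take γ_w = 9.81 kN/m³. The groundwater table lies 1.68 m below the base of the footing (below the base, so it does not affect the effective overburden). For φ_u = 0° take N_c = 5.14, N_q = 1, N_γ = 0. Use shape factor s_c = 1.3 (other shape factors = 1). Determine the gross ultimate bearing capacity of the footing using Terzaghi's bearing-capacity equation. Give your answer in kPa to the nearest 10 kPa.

q_ult ≈ 860 kPa

q = γ·D_f = 20.3 × 1.78 = 36.134 kPa.
c·N_c·s_c = 123.1 × 5.14 × 1.3 = 822.55 kPa
q·N_q = 36.134 × 1 = 36.134 kPa
q_ult = 822.55 + 36.134 = 858.69 kPa.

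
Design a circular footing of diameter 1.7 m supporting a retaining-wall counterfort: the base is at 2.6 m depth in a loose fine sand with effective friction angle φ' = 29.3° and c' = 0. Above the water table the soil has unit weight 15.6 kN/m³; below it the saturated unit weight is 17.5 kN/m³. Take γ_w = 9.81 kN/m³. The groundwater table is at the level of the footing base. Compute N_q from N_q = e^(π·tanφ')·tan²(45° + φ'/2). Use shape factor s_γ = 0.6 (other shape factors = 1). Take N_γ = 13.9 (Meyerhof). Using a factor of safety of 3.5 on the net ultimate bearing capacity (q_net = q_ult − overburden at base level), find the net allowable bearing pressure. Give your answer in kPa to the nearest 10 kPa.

q_all(net) ≈ 200 kPa

N_q = e^(π·tan29.3°)·tan²(59.65°) = 17.
Overburden at base level: q = 15.6 × 2.6 = 40.56 kPa.
Below the base the soil is submerged, so the ½γBN_γ term uses γ' = 17.5 − 9.81 = 7.69 kN/m³.
Surcharge term q·N_q = 40.56 × 17.004 = 689.7 kPa; self-weight term 0.5·γ·B·N_γ·s_γ = 0.5 × 7.69 × 1.7 × 13.9 × 0.6 = 54.514 kPa.
q_ult = 689.7 + 54.514 = 744.22 kPa.
q_net = 744.22 − 40.56 = 703.66 kPa.
q_all(net) = 703.66 / 3.5 = 201.04 kPa.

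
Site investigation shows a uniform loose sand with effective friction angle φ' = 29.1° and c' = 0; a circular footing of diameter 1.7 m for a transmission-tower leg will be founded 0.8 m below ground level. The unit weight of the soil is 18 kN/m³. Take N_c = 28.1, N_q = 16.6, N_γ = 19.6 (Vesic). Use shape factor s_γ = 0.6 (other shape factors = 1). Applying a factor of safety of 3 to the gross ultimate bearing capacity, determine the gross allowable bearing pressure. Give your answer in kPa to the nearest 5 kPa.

Effective surcharge at the founding depth q = γ·D_f = 18 × 0.8 = 14.4 kPa.
q_ult = q·N_q + 0.5·γ·B·N_γ·s_γ
     = 14.4 × 16.6 + 0.5 × 18 × 1.7 × 19.6 × 0.6
     = 239.04 + 179.93 = 418.97 kPa.
q_all = q_ult / FS = 418.97 / 3 = 139.66 kPa.

q_all ≈ 140 kPa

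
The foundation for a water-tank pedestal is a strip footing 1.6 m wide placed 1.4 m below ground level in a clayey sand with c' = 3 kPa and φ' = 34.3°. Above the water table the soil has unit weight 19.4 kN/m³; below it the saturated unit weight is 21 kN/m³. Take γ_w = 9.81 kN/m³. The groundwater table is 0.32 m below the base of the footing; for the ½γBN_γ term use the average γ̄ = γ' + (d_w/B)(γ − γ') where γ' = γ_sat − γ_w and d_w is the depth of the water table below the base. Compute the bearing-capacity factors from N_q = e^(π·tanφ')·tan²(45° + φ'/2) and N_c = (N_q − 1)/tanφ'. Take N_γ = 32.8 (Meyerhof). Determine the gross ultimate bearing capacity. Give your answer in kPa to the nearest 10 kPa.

tan34.3° = 0.6822, so N_q = e^(π×0.6822)·tan²(62.15°) = 8.525 × 3.582 = 30.54.
N_c = (30.54 − 1)/tan34.3° = 43.3.
Overburden at base level: q = 19.4 × 1.4 = 27.16 kPa.
The water table is 0.32 m below the base (< B = 1.6 m), so the ½γBN_γ term uses γ̄ = γ' + (d_w/B)(γ − γ') = 11.19 + (0.32/1.6)(19.4 − 11.19) = 12.832 kN/m³.
Cohesion term c·N_c = 3 × 43.303 = 129.91 kPa; surcharge term q·N_q = 27.16 × 30.539 = 829.45 kPa; self-weight term 0.5·γ·B·N_γ = 0.5 × 12.832 × 1.6 × 32.8 = 336.71 kPa.
q_ult = 129.91 + 829.45 + 336.71 = 1296.1 kPa.

q_ult ≈ 1300 kPa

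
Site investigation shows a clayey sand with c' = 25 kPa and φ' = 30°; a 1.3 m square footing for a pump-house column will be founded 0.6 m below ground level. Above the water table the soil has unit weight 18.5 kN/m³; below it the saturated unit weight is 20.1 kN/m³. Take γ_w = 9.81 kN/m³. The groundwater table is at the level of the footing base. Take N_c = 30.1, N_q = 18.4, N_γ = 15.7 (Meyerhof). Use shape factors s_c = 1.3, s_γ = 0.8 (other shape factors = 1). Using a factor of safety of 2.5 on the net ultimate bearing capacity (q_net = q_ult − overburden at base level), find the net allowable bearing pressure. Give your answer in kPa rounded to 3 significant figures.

q_all(net) ≈ 502 kPa

q = γ·D_f = 18.5 × 0.6 = 11.1 kPa.
For the ½γBN_γ term take γ' = 20.1 − 9.81 = 10.29 kN/m³ (soil below base is submerged).
c·N_c·s_c = 25 × 30.1 × 1.3 = 978.25 kPa
q·N_q = 11.1 × 18.4 = 204.24 kPa
0.5·γ·B·N_γ·s_γ = 0.5 × 10.29 × 1.3 × 15.7 × 0.8 = 84.008 kPa
q_ult = 978.25 + 204.24 + 84.008 = 1266.5 kPa.
q_net = 1266.5 − 11.1 = 1255.4 kPa.
q_all(net) = 1255.4 / 2.5 = 502.16 kPa.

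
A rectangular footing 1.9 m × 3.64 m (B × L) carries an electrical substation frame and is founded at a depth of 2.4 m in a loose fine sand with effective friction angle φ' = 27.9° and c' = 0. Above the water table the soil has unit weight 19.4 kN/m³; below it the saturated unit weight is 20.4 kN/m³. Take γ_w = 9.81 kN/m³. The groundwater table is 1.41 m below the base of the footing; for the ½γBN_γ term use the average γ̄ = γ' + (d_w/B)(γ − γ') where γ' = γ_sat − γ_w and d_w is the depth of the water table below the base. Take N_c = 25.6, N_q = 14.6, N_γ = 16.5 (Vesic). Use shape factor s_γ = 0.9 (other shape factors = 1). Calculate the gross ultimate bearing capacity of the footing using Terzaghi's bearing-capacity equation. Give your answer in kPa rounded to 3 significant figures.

q = γ·D_f = 19.4 × 2.4 = 46.56 kPa.
γ' = 10.59 kN/m³; averaging over the depth B below the base, γ̄ = γ' + (d_w/B)(γ − γ') = 17.128 kN/m³.
q·N_q = 46.56 × 14.6 = 679.78 kPa
0.5·γ·B·N_γ·s_γ = 0.5 × 17.128 × 1.9 × 16.5 × 0.9 = 241.63 kPa
q_ult = 679.78 + 241.63 = 921.41 kPa.

q_ult ≈ 921 kPa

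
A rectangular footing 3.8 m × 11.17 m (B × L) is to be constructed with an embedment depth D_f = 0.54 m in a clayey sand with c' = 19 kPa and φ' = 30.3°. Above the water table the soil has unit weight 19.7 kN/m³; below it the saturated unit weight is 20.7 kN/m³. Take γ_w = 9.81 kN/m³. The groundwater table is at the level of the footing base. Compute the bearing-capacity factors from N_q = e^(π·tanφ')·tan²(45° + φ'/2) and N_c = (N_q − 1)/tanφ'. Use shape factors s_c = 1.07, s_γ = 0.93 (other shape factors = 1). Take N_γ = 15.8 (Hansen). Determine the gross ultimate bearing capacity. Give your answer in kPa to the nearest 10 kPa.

tan30.3° = 0.5844, so N_q = e^(π×0.5844)·tan²(60.15°) = 6.27 × 3.037 = 19.04.
N_c = (19.04 − 1)/tan30.3° = 30.87.
Effective surcharge at the founding depth q = γ·D_f = 19.7 × 0.54 = 10.638 kPa.
The water table coincides with the base, so in the self-weight term γ → γ' = 10.89 kN/m³.
q_ult = c·N_c·s_c + q·N_q + 0.5·γ·B·N_γ·s_γ
     = 19 × 30.871 × 1.07 + 10.638 × 19.04 + 0.5 × 10.89 × 3.8 × 15.8 × 0.93
     = 627.61 + 202.54 + 304.03 = 1134.2 kPa.

q_ult ≈ 1130 kPa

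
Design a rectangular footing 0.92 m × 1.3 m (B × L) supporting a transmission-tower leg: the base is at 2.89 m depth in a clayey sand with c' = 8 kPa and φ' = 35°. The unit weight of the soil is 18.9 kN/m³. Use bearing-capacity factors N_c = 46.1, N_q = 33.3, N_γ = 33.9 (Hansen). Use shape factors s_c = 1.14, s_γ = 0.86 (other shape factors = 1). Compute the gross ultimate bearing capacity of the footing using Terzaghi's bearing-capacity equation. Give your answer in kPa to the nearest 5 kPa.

q_ult ≈ 2495 kPa

Overburden at base level: q = 18.9 × 2.89 = 54.621 kPa.
Cohesion term c·N_c·s_c = 8 × 46.1 × 1.14 = 420.43 kPa; surcharge term q·N_q = 54.621 × 33.3 = 1818.9 kPa; self-weight term 0.5·γ·B·N_γ·s_γ = 0.5 × 18.9 × 0.92 × 33.9 × 0.86 = 253.46 kPa.
q_ult = 420.43 + 1818.9 + 253.46 = 2492.8 kPa.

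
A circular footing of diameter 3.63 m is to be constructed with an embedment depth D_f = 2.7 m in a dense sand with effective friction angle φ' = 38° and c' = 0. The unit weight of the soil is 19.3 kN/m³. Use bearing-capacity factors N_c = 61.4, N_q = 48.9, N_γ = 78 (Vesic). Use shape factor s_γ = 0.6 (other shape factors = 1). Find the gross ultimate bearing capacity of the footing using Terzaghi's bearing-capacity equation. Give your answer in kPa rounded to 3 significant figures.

q = γ·D_f = 19.3 × 2.7 = 52.11 kPa.
q·N_q = 52.11 × 48.9 = 2548.2 kPa
0.5·γ·B·N_γ·s_γ = 0.5 × 19.3 × 3.63 × 78 × 0.6 = 1639.4 kPa
q_ult = 2548.2 + 1639.4 = 4187.6 kPa.

q_ult ≈ 4190 kPa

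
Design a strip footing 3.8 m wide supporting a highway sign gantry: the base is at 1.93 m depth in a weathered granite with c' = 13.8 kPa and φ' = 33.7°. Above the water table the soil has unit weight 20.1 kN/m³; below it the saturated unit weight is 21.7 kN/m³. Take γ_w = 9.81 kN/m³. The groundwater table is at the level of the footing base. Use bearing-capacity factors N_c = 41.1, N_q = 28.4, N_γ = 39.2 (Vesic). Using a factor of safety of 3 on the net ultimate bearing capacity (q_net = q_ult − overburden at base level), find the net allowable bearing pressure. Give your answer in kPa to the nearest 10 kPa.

Effective surcharge at the founding depth q = γ·D_f = 20.1 × 1.93 = 38.793 kPa.
The water table coincides with the base, so in the self-weight term γ → γ' = 11.89 kN/m³.
q_ult = c·N_c + q·N_q + 0.5·γ·B·N_γ
     = 13.8 × 41.1 + 38.793 × 28.4 + 0.5 × 11.89 × 3.8 × 39.2
     = 567.18 + 1101.7 + 885.57 = 2554.5 kPa.
q_net = 2554.5 − 38.793 = 2515.7 kPa.
q_all(net) = 2515.7 / 3 = 838.56 kPa.

q_all(net) ≈ 840 kPa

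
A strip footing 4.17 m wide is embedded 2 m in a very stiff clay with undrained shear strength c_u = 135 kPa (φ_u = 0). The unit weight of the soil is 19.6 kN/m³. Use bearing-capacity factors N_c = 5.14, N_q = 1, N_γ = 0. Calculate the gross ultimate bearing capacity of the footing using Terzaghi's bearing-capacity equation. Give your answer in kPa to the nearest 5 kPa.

q_ult ≈ 735 kPa

q = γ·D_f = 19.6 × 2 = 39.2 kPa.
c·N_c = 135 × 5.14 = 693.9 kPa
q·N_q = 39.2 × 1 = 39.2 kPa
q_ult = 693.9 + 39.2 = 733.1 kPa.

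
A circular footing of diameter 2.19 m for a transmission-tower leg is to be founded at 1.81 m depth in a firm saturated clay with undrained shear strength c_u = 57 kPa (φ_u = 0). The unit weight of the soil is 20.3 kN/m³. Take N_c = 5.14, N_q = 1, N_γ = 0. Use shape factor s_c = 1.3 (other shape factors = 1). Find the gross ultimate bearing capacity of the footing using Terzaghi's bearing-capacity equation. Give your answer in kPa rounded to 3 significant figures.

q_ult ≈ 418 kPa

q = γ·D_f = 20.3 × 1.81 = 36.743 kPa.
c·N_c·s_c = 57 × 5.14 × 1.3 = 380.87 kPa
q·N_q = 36.743 × 1 = 36.743 kPa
q_ult = 380.87 + 36.743 = 417.62 kPa.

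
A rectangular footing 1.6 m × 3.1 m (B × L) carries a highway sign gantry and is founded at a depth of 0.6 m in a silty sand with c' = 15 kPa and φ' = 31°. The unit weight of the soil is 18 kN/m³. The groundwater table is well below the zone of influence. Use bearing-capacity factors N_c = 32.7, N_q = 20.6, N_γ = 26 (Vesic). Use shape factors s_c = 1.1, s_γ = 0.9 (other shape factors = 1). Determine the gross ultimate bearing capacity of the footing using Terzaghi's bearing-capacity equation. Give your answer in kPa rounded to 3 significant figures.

q_ult ≈ 1100 kPa

Effective surcharge at the founding depth q = γ·D_f = 18 × 0.6 = 10.8 kPa.
q_ult = c·N_c·s_c + q·N_q + 0.5·γ·B·N_γ·s_γ
     = 15 × 32.7 × 1.1 + 10.8 × 20.6 + 0.5 × 18 × 1.6 × 26 × 0.9
     = 539.55 + 222.48 + 336.96 = 1099 kPa.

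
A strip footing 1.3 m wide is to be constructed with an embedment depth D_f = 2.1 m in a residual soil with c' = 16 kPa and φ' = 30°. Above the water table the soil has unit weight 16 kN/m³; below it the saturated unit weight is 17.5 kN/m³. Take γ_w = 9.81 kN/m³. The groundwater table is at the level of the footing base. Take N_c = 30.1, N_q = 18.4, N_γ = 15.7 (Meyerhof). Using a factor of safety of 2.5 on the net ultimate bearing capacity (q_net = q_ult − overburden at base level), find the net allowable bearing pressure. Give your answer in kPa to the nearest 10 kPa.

Overburden at base level: q = 16 × 2.1 = 33.6 kPa.
Below the base the soil is submerged, so the ½γBN_γ term uses γ' = 17.5 − 9.81 = 7.69 kN/m³.
Cohesion term c·N_c = 16 × 30.1 = 481.6 kPa; surcharge term q·N_q = 33.6 × 18.4 = 618.24 kPa; self-weight term 0.5·γ·B·N_γ = 0.5 × 7.69 × 1.3 × 15.7 = 78.476 kPa.
q_ult = 481.6 + 618.24 + 78.476 = 1178.3 kPa.
q_net = 1178.3 − 33.6 = 1144.7 kPa.
q_all(net) = 1144.7 / 2.5 = 457.89 kPa.

q_all(net) ≈ 460 kPa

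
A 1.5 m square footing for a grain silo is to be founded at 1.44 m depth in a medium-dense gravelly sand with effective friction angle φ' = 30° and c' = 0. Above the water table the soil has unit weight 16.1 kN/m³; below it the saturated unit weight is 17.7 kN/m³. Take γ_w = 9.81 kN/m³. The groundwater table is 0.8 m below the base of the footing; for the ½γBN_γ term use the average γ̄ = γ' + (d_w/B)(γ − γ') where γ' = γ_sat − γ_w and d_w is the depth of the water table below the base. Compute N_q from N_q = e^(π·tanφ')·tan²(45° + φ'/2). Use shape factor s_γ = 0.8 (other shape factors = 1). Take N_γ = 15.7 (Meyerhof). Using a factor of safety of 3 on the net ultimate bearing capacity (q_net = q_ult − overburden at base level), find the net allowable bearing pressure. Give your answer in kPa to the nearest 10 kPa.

q_all(net) ≈ 170 kPa

N_q = e^(π·tan30°)·tan²(60°) = 18.4.
Overburden at base level: q = 16.1 × 1.44 = 23.184 kPa.
The water table is 0.8 m below the base (< B = 1.5 m), so the ½γBN_γ term uses γ̄ = γ' + (d_w/B)(γ − γ') = 7.89 + (0.8/1.5)(16.1 − 7.89) = 12.269 kN/m³.
Surcharge term q·N_q = 23.184 × 18.401 = 426.61 kPa; self-weight term 0.5·γ·B·N_γ·s_γ = 0.5 × 12.269 × 1.5 × 15.7 × 0.8 = 115.57 kPa.
q_ult = 426.61 + 115.57 = 542.18 kPa.
q_net = 542.18 − 23.184 = 519 kPa.
q_all(net) = 519 / 3 = 173 kPa.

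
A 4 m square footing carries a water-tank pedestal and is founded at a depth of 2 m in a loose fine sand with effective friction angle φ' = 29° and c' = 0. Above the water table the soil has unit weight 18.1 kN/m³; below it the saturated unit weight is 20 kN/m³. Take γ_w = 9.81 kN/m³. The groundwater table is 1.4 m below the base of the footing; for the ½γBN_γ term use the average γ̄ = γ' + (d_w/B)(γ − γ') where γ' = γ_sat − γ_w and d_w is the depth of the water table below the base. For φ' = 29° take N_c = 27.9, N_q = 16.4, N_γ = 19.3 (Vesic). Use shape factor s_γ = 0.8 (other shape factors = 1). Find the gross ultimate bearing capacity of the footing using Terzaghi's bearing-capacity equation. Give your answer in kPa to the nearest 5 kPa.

q = γ·D_f = 18.1 × 2 = 36.2 kPa.
γ' = 10.19 kN/m³; averaging over the depth B below the base, γ̄ = γ' + (d_w/B)(γ − γ') = 12.959 kN/m³.
q·N_q = 36.2 × 16.4 = 593.68 kPa
0.5·γ·B·N_γ·s_γ = 0.5 × 12.959 × 4 × 19.3 × 0.8 = 400.16 kPa
q_ult = 593.68 + 400.16 = 993.84 kPa.

q_ult ≈ 995 kPa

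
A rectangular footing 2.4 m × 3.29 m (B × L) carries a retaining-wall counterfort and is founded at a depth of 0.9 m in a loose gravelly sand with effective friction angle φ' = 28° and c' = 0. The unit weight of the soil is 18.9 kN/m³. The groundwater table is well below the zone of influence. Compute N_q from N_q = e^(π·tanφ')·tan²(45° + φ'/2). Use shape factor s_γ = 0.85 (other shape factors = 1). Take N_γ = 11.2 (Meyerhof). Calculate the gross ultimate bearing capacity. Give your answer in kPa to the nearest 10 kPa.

q_ult ≈ 470 kPa

tan28° = 0.5317, so N_q = e^(π×0.5317)·tan²(59°) = 5.314 × 2.77 = 14.72.
Overburden at base level: q = 18.9 × 0.9 = 17.01 kPa.
Surcharge term q·N_q = 17.01 × 14.72 = 250.39 kPa; self-weight term 0.5·γ·B·N_γ·s_γ = 0.5 × 18.9 × 2.4 × 11.2 × 0.85 = 215.91 kPa.
q_ult = 250.39 + 215.91 = 466.3 kPa.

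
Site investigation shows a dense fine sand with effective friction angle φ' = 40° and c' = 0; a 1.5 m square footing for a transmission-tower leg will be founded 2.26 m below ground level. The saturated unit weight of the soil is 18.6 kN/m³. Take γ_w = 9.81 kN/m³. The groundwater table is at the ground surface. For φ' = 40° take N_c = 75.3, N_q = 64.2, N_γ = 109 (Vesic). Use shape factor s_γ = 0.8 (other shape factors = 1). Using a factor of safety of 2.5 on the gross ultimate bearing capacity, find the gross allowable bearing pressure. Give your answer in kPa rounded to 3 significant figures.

q_all ≈ 740 kPa

Water table at ground surface, so effective unit weight γ' = 18.6 − 9.81 = 8.79 kN/m³ is used throughout; overburden q = 8.79 × 2.26 = 19.865 kPa; the same γ' applies in the ½γBN_γ term.
Surcharge term q·N_q = 19.865 × 64.2 = 1275.4 kPa; self-weight term 0.5·γ·B·N_γ·s_γ = 0.5 × 8.79 × 1.5 × 109 × 0.8 = 574.87 kPa.
q_ult = 1275.4 + 574.87 = 1850.2 kPa.
q_all = 1850.2 / 2.5 = 740.09 kPa.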